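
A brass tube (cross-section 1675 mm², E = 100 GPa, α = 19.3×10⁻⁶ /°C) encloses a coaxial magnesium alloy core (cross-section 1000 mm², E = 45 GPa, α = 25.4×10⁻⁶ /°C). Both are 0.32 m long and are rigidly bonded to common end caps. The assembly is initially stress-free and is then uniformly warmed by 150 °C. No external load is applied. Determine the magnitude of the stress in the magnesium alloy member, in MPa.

Equilibrium of a rigid end plate with no external load gives equal and opposite internal forces ±P in the two members. Since α_{magnesium alloy} > α_{brass}, heating drives the magnesium alloy into compression and the brass into tension.
Equating the net (thermal + elastic) strains gives |α₁ − α₂|·ΔT = P·[1/(A₁E₁) + 1/(A₂E₂)].
|α₁ − α₂|·ΔT = 6.1×10⁻⁶ × 150 = 0.000915.
1/(A₁E₁) + 1/(A₂E₂) = 1/(1675×100×10³) + 1/(1000×45×10³) = 2.819×10⁻⁸ N⁻¹.
So P = 0.000915 / 2.819×10⁻⁸ = 32.46 kN.
σ_{magnesium alloy} = P/A₂ = 32460/1000 = 32.46 MPa, compressive.

σ ≈ 32.5 MPa (compressive)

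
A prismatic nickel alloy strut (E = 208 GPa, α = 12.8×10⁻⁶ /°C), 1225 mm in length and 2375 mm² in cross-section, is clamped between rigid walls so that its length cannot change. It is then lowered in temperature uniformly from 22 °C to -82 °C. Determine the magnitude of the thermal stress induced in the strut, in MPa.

σ ≈ 277 MPa (tensile)

The supports are rigid, so the total axial strain is zero. The restrained thermal strain is ε = αΔT = 12.8×10⁻⁶ × 104 = 1331.2×10⁻⁶.
Hence σ = E·αΔT = 208×10³ × 1331.2×10⁻⁶ = 276.9 MPa, tensile.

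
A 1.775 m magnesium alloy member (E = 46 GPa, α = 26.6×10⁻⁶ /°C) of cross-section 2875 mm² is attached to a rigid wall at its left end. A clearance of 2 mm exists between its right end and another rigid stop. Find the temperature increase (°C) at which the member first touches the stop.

ΔT ≈ 42.4 °C

The gap closes when αΔT L = 2 mm, since the member is still unstressed at that instant.
ΔT = 2 / (26.6×10⁻⁶ × 1775) = 42.36 °C.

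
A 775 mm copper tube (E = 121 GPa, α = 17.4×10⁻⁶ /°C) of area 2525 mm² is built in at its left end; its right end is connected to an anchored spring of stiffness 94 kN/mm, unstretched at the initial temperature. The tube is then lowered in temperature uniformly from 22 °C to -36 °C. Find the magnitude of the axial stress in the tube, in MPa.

If the spring were absent the tube would shorten by αΔT L = 17.4×10⁻⁶ × 58 × 775 = 0.7821 mm.
Let P be the tensile force in the spring. The tube extends elastically by PL/(AE) and the spring stretches by P/k; together these equal δ_free.
P [ L/(AE) + 1/k ] = δ_free → P [ 775/(2525×121×10³) + 1/(94×10³) ] = 0.7821.
P = 0.7821 / 1.317×10⁻⁵ = 59370 N.
σ = P/A = 59370/2525 = 23.51 MPa.

σ ≈ 23.5 MPa (tensile)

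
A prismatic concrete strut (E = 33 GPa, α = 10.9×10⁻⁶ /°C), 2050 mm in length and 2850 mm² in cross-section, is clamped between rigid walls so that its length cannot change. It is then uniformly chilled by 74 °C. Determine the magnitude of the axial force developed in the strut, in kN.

P ≈ 75.9 kN (tensile)

With zero net strain, σ = E·αΔT = 33 GPa × 10.9×10⁻⁶ × 74 = 26.62 MPa.
P = AEαΔT = 2850 × 33×10³ × 10.9×10⁻⁶ × 74 = 75.86 kN (tensile).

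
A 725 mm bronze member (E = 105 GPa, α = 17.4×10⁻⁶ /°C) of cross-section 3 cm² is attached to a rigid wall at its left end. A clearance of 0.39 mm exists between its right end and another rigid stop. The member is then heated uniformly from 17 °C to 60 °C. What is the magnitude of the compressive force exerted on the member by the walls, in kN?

If the wall were absent the member would grow by αΔT L = 17.4×10⁻⁶ × 43 × 725 = 0.5424 mm.
After closing the 0.39 mm clearance, 0.5424 − 0.39 = 0.1524 mm of expansion remains to be suppressed by the wall.
That suppressed elongation corresponds to σ = E·Δ/L = 105×10³ × 0.1524/725 = 22.08 MPa.
P = σA = 22.08 × 300 = 6.623 kN.

P ≈ 6.62 kN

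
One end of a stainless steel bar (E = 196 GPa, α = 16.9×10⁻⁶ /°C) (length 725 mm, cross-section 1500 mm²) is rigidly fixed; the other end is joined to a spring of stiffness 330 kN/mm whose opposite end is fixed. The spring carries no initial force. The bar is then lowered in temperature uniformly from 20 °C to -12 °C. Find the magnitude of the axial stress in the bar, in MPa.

σ ≈ 47.6 MPa (tensile)

Free thermal contraction: δ_free = αΔT L = 16.9×10⁻⁶ × 32 × 725 = 0.3921 mm.
Let P be the tensile force in the spring. The bar extends elastically by PL/(AE) and the spring stretches by P/k; together these equal δ_free.
So P = δ_free / [L/(AE) + 1/k] = 0.3921 / [ 725/(1500×196×10³) + 1/(330×10³) ].
P = 0.3921 / 5.496×10⁻⁶ = 71340 N.
σ = P/A = 71340/1500 = 47.56 MPa.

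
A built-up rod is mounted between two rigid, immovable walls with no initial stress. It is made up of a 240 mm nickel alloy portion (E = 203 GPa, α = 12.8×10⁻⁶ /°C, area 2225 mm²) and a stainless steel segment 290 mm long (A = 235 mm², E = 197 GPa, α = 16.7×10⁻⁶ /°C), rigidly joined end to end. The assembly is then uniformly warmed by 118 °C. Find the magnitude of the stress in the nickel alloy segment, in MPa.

If the supports were absent, the total length change would be Σ αᵢΔT Lᵢ = 12.8×10⁻⁶×118×240 + 16.7×10⁻⁶×118×290 = 0.934 mm.
Since the ends are fixed, an axial force P builds up, equal in every segment, with P · Σ Lᵢ/(AᵢEᵢ) = δ_free.
Σ Lᵢ/(AᵢEᵢ) = 240/(2225×203×10³) + 290/(235×197×10³) = 6.796×10⁻⁶ mm/N.
So P = 0.934 / 6.796×10⁻⁶ = 137.4 kN, compressive.
σ_{nickel alloy} = P / A = 137400 / 2225 = 61.77 MPa.

σ ≈ 61.8 MPa (compressive)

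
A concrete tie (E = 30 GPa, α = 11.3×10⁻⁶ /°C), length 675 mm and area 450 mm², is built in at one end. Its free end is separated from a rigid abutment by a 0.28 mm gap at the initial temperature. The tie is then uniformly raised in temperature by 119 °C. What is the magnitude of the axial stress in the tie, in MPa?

σ ≈ 27.9 MPa (compressive)

If the wall were absent the tie would grow by αΔT L = 11.3×10⁻⁶ × 119 × 675 = 0.9077 mm.
This exceeds the 0.28 mm gap, so the wall pushes back. The portion of expansion that must be recovered elastically is δ_free − gap = 0.9077 − 0.28 = 0.6277 mm.
That suppressed elongation corresponds to σ = E·Δ/L = 30×10³ × 0.6277/675 = 27.9 MPa.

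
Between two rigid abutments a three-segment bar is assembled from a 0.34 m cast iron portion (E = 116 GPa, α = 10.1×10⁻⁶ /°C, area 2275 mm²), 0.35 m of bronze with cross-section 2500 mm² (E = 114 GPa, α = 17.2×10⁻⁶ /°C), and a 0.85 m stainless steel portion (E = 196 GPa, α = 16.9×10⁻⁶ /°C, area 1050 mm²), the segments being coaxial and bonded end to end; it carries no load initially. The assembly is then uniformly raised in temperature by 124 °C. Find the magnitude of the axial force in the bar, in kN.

With the walls removed the bar would change length by δ_free = Σ αᵢΔT Lᵢ = 10.1×10⁻⁶×124×340 + 17.2×10⁻⁶×124×350 + 16.9×10⁻⁶×124×850 = 2.954 mm.
The rigid supports impose zero overall length change; the single axial force P common to all segments must satisfy P Σ Lᵢ/(AᵢEᵢ) = δ_free.
The series flexibility is Σ Lᵢ/(AᵢEᵢ) = 340/(2275×116×10³) + 350/(2500×114×10³) + 850/(1050×196×10³) = 6.647×10⁻⁶ mm/N.
So P = 2.954 / 6.647×10⁻⁶ = 444.4 kN, compressive.

P ≈ 444 kN (compressive)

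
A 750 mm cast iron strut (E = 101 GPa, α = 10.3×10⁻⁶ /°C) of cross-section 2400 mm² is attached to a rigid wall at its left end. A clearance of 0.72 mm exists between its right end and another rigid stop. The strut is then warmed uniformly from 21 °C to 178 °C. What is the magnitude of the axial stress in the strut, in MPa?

If the wall were absent the strut would grow by αΔT L = 10.3×10⁻⁶ × 157 × 750 = 1.213 mm.
After closing the 0.72 mm clearance, 1.213 − 0.72 = 0.4928 mm of expansion remains to be suppressed by the wall.
Compatibility: PL/(AE) = 0.4928 mm, so σ = P/A = E × (0.4928/750) = 66.37 MPa.

σ ≈ 66.4 MPa (compressive)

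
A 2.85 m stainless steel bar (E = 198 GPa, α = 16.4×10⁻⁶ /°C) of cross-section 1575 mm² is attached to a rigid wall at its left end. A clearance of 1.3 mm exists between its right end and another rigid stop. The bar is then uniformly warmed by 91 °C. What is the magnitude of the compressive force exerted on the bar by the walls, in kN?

P ≈ 323 kN

Unrestrained expansion: δ_free = αΔT L = 16.4×10⁻⁶ × 91 × 2850 = 4.253 mm.
This exceeds the 1.3 mm gap, so the wall pushes back. The portion of expansion that must be recovered elastically is δ_free − gap = 4.253 − 1.3 = 2.953 mm.
Compatibility: PL/(AE) = 2.953 mm, so σ = P/A = E × (2.953/2850) = 205.2 MPa.
P = σA = 205.2 × 1575 = 323.2 kN.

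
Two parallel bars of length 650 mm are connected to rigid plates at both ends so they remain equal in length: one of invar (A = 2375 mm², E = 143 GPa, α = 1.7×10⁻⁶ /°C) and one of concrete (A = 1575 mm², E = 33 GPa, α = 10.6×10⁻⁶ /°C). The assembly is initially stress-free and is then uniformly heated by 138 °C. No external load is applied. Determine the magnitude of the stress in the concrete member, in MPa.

σ ≈ 35.2 MPa (compressive)

Both members must finish at the same length. With the larger α, the concrete tends to over-expand; the plates restrain it, putting the concrete in compression and the invar in tension. With no external load the two internal forces are equal and opposite, magnitude P.
Setting the final lengths equal and cancelling L: (α₁ − α₂)ΔT = P/(A₁E₁) + P/(A₂E₂).
|α₁ − α₂|·ΔT = 8.9×10⁻⁶ × 138 = 0.001228.
1/(A₁E₁) + 1/(A₂E₂) = 1/(2375×143×10³) + 1/(1575×33×10³) = 2.218×10⁻⁸ N⁻¹.
P = 0.001228 / 2.218×10⁻⁸ = 55360 N = 55.36 kN.
σ_{concrete} = P/A₂ = 55360/1575 = 35.15 MPa, compressive.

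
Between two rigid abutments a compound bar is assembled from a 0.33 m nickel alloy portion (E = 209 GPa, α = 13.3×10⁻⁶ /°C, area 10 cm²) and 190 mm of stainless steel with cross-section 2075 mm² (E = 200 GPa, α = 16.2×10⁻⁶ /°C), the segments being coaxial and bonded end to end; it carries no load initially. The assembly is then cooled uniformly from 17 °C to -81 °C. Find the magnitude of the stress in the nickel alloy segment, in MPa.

σ ≈ 359 MPa (tensile)

With the walls removed the bar would change length by δ_free = Σ αᵢΔT Lᵢ = 13.3×10⁻⁶×98×330 + 16.2×10⁻⁶×98×190 = 0.7318 mm.
The walls prevent any net length change, so an axial force P (same in every segment) develops. Compatibility: P · Σ Lᵢ/(AᵢEᵢ) = δ_free.
Σ Lᵢ/(AᵢEᵢ) = 330/(1000×209×10³) + 190/(2075×200×10³) = 2.037×10⁻⁶ mm/N.
P = 0.7318 / 2.037×10⁻⁶ = 359300 N = 359.3 kN, tensile.
σ_{nickel alloy} = P / A = 359300 / 1000 = 359.3 MPa.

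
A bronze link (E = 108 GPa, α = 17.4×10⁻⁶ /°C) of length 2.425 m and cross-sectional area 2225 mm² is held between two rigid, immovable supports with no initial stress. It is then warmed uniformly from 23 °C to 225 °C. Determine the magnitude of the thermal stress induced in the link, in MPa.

σ ≈ 380 MPa (compressive)

Because both ends are immovable the net strain is zero, and the suppressed thermal strain is αΔT = 17.4×10⁻⁶ × 202 = 3514.8×10⁻⁶.
σ = EαΔT = 108×10³ × 17.4×10⁻⁶ × 202 = 379.6 MPa (compressive; the link is trying to expand).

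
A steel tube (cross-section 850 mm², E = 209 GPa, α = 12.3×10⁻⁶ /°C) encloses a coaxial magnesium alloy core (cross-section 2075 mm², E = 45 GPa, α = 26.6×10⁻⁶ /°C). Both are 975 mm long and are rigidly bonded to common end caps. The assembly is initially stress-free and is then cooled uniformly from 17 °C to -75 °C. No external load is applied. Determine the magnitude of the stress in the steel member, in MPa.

σ ≈ 94.7 MPa (compressive)

Equilibrium of a rigid end plate with no external load gives equal and opposite internal forces ±P in the two members. Since α_{magnesium alloy} > α_{steel}, cooling drives the magnesium alloy into tension and the steel into compression.
Compatibility of the two members (thermal + elastic change equal): (α₁ − α₂)ΔT = P·[1/(A₁E₁) + 1/(A₂E₂)].
|α₁ − α₂|·ΔT = 14.3×10⁻⁶ × 92 = 0.001316.
1/(A₁E₁) + 1/(A₂E₂) = 1/(850×209×10³) + 1/(2075×45×10³) = 1.634×10⁻⁸ N⁻¹.
So P = 0.001316 / 1.634×10⁻⁸ = 80.52 kN.
σ_{steel} = P/A₁ = 80520/850 = 94.73 MPa, compressive.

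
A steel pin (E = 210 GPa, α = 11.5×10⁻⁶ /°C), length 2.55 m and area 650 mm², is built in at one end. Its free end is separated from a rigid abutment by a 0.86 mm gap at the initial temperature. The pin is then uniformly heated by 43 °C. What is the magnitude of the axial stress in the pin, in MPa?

If the wall were absent the pin would grow by αΔT L = 11.5×10⁻⁶ × 43 × 2550 = 1.261 mm.
After closing the 0.86 mm clearance, 1.261 − 0.86 = 0.401 mm of expansion remains to be suppressed by the wall.
Compatibility: PL/(AE) = 0.401 mm, so σ = P/A = E × (0.401/2550) = 33.02 MPa.

σ ≈ 33 MPa (compressive)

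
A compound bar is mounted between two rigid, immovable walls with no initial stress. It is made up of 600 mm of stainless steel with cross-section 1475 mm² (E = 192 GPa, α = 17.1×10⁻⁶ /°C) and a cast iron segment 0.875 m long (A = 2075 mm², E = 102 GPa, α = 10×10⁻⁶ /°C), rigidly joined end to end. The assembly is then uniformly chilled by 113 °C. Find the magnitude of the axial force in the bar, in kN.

P ≈ 344 kN (tensile)

Free thermal contraction of the whole bar: Σ αᵢΔT Lᵢ = 17.1×10⁻⁶×113×600 + 10×10⁻⁶×113×875 = 2.148 mm.
The rigid supports impose zero overall length change; the single axial force P common to all segments must satisfy P Σ Lᵢ/(AᵢEᵢ) = δ_free.
The series flexibility is Σ Lᵢ/(AᵢEᵢ) = 600/(1475×192×10³) + 875/(2075×102×10³) = 6.253×10⁻⁶ mm/N.
P = 2.148 / 6.253×10⁻⁶ = 343500 N = 343.5 kN, tensile.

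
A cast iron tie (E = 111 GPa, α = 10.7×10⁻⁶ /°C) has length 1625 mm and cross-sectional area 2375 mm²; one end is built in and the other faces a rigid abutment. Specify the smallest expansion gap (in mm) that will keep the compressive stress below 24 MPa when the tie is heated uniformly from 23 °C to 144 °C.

g ≈ 1.75 mm

Free expansion if unrestrained: δ_free = αΔT L = 10.7×10⁻⁶ × 121 × 1625 = 2.104 mm.
At the allowable stress the elastic shortening the wall may impose is σL/E = 24 × 1625 / (111×10³) = 0.3514 mm.
So the gap has to take up the difference, g_min = δ_free − σL/E = 2.104 − 0.3514 = 1.753 mm.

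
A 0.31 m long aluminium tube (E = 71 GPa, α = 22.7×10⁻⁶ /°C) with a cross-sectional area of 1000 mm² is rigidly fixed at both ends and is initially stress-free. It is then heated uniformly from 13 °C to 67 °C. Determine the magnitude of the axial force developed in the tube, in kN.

P ≈ 87 kN (compressive)

With zero net strain, σ = E·αΔT = 71 GPa × 22.7×10⁻⁶ × 54 = 87.03 MPa.
Then P = σA = 87.03 × 1000 mm² = 87.03 kN, compressive.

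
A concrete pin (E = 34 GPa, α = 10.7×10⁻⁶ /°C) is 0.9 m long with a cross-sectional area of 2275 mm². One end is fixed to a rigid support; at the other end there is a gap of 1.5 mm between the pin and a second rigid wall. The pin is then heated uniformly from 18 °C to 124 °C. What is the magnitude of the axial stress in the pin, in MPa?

σ ≈ 0 MPa

If the wall were absent the pin would grow by αΔT L = 10.7×10⁻⁶ × 106 × 900 = 1.021 mm.
Since δ_free = 1.02 mm is less than the 1.5 mm gap, the pin never touches the wall. No axial force develops.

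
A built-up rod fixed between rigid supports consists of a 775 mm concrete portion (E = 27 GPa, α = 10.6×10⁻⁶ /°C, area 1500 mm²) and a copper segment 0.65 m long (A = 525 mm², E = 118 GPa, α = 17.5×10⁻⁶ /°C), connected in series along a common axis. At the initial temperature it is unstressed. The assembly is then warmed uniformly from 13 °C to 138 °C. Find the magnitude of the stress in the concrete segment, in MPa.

σ ≈ 55.1 MPa (compressive)

With the walls removed the bar would change length by δ_free = Σ αᵢΔT Lᵢ = 10.6×10⁻⁶×125×775 + 17.5×10⁻⁶×125×650 = 2.449 mm.
The walls prevent any net length change, so an axial force P (same in every segment) develops. Compatibility: P · Σ Lᵢ/(AᵢEᵢ) = δ_free.
The series flexibility is Σ Lᵢ/(AᵢEᵢ) = 775/(1500×27×10³) + 650/(525×118×10³) = 2.963×10⁻⁵ mm/N.
So P = 2.449 / 2.963×10⁻⁵ = 82.65 kN, compressive.
σ_{concrete} = P / A = 82650 / 1500 = 55.1 MPa.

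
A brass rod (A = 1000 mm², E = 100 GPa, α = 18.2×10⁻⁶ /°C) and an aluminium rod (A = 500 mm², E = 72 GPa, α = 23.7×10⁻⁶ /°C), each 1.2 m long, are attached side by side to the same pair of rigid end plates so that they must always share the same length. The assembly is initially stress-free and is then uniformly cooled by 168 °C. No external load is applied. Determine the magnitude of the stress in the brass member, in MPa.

σ ≈ 24.5 MPa (compressive)

Both members must finish at the same length. With the larger α, the aluminium tends to over-contract; the plates restrain it, putting the aluminium in tension and the brass in compression. With no external load the two internal forces are equal and opposite, magnitude P.
Setting the final lengths equal and cancelling L: (α₁ − α₂)ΔT = P/(A₁E₁) + P/(A₂E₂).
|α₁ − α₂|·ΔT = 5.5×10⁻⁶ × 168 = 0.000924.
1/(A₁E₁) + 1/(A₂E₂) = 1/(1000×100×10³) + 1/(500×72×10³) = 3.778×10⁻⁸ N⁻¹.
P = 0.000924 / 3.778×10⁻⁸ = 24460 N = 24.46 kN.
σ_{brass} = P/A₁ = 24460/1000 = 24.46 MPa, compressive.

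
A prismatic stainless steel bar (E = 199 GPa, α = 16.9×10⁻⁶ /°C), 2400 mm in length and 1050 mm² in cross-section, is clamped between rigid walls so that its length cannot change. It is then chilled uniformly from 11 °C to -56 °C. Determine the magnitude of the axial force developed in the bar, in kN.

P ≈ 237 kN (tensile)

Full restraint means ε = 0, so the stress is σ = EαΔT = 199×10³ × 16.9×10⁻⁶ × 67 = 225.3 MPa.
P = AEαΔT = 1050 × 199×10³ × 16.9×10⁻⁶ × 67 = 236.6 kN (tensile).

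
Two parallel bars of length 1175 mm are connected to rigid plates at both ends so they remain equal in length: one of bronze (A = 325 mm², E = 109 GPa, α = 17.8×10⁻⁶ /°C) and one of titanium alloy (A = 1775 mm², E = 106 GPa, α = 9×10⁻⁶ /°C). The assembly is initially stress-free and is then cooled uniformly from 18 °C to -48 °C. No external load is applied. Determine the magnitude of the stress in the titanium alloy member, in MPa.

σ ≈ 9.75 MPa (compressive)

Both members must finish at the same length. With the larger α, the bronze tends to over-contract; the plates restrain it, putting the bronze in tension and the titanium alloy in compression. With no external load the two internal forces are equal and opposite, magnitude P.
Equating the net (thermal + elastic) strains gives |α₁ − α₂|·ΔT = P·[1/(A₁E₁) + 1/(A₂E₂)].
|α₁ − α₂|·ΔT = 8.8×10⁻⁶ × 66 = 0.0005808.
1/(A₁E₁) + 1/(A₂E₂) = 1/(325×109×10³) + 1/(1775×106×10³) = 3.354×10⁻⁸ N⁻¹.
So P = 0.0005808 / 3.354×10⁻⁸ = 17.31 kN.
σ_{titanium alloy} = P/A₂ = 17310/1775 = 9.755 MPa, compressive.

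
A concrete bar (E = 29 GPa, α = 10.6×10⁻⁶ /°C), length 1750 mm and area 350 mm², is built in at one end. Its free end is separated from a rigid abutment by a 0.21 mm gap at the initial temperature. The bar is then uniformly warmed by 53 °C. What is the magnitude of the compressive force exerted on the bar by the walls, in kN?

P ≈ 4.48 kN

Free thermal elongation = αΔT L = 10.6×10⁻⁶ × 53 × 1750 = 0.9831 mm.
The gap closes (δ_free > 0.21 mm) and the wall then resists a further 0.9831 − 0.21 = 0.7731 mm of expansion.
So σ = E(δ_free − g)/L = 29×10³ × 0.7731/1750 = 12.81 MPa.
P = σA = 12.81 × 350 = 4.484 kN.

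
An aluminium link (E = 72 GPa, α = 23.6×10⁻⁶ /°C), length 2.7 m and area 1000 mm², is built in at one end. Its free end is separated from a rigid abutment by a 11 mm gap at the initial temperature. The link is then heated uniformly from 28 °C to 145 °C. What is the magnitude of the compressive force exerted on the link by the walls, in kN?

P ≈ 0 kN

If the wall were absent the link would grow by αΔT L = 23.6×10⁻⁶ × 117 × 2700 = 7.455 mm.
This is smaller than the 11 mm clearance, so the link expands freely without reaching the stop — the stress is zero.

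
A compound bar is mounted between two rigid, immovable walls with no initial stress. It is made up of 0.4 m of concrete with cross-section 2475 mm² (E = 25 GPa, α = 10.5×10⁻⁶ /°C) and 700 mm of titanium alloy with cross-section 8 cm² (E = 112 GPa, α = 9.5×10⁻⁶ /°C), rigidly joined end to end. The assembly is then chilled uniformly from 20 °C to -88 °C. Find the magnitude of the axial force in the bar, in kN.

Free thermal contraction of the whole bar: Σ αᵢΔT Lᵢ = 10.5×10⁻⁶×108×400 + 9.5×10⁻⁶×108×700 = 1.172 mm.
Since the ends are fixed, an axial force P builds up, equal in every segment, with P · Σ Lᵢ/(AᵢEᵢ) = δ_free.
Σ Lᵢ/(AᵢEᵢ) = 400/(2475×25×10³) + 700/(800×112×10³) = 1.428×10⁻⁵ mm/N.
P = 1.172 / 1.428×10⁻⁵ = 82080 N = 82.08 kN, tensile.

P ≈ 82.1 kN (tensile)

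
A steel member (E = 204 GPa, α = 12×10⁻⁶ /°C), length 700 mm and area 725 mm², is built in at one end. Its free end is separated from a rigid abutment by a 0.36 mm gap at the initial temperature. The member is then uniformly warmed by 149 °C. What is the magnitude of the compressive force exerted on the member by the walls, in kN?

P ≈ 188 kN

If the wall were absent the member would grow by αΔT L = 12×10⁻⁶ × 149 × 700 = 1.252 mm.
This exceeds the 0.36 mm gap, so the wall pushes back. The portion of expansion that must be recovered elastically is δ_free − gap = 1.252 − 0.36 = 0.8916 mm.
So σ = E(δ_free − g)/L = 204×10³ × 0.8916/700 = 259.8 MPa.
P = σA = 259.8 × 725 = 188.4 kN.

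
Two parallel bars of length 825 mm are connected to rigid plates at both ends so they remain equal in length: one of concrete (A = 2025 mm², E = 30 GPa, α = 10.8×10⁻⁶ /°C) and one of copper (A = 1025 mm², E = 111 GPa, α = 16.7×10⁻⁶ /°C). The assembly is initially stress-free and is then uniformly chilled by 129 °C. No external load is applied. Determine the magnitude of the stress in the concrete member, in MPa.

Both members must finish at the same length. With the larger α, the copper tends to over-contract; the plates restrain it, putting the copper in tension and the concrete in compression. With no external load the two internal forces are equal and opposite, magnitude P.
Setting the final lengths equal and cancelling L: (α₁ − α₂)ΔT = P/(A₁E₁) + P/(A₂E₂).
|α₁ − α₂|·ΔT = 5.9×10⁻⁶ × 129 = 0.0007611.
1/(A₁E₁) + 1/(A₂E₂) = 1/(2025×30×10³) + 1/(1025×111×10³) = 2.525×10⁻⁸ N⁻¹.
P = 0.0007611 / 2.525×10⁻⁸ = 30140 N = 30.14 kN.
σ_{concrete} = P/A₁ = 30140/2025 = 14.89 MPa, compressive.

σ ≈ 14.9 MPa (compressive)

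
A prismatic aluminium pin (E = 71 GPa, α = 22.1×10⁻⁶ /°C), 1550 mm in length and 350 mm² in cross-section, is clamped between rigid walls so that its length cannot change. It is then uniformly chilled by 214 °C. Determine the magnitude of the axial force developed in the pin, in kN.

P ≈ 118 kN (tensile)

Full restraint means ε = 0, so the stress is σ = EαΔT = 71×10³ × 22.1×10⁻⁶ × 214 = 335.8 MPa.
P = AEαΔT = 350 × 71×10³ × 22.1×10⁻⁶ × 214 = 117.5 kN (tensile).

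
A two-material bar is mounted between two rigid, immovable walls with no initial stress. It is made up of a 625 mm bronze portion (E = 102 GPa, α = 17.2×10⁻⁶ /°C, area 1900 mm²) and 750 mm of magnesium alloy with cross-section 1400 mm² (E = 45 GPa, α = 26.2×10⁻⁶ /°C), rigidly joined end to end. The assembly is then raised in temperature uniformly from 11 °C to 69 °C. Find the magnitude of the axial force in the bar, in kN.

P ≈ 117 kN (compressive)

Free thermal expansion of the whole bar: Σ αᵢΔT Lᵢ = 17.2×10⁻⁶×58×625 + 26.2×10⁻⁶×58×750 = 1.763 mm.
The walls prevent any net length change, so an axial force P (same in every segment) develops. Compatibility: P · Σ Lᵢ/(AᵢEᵢ) = δ_free.
The series flexibility is Σ Lᵢ/(AᵢEᵢ) = 625/(1900×102×10³) + 750/(1400×45×10³) = 1.513×10⁻⁵ mm/N.
So P = 1.763 / 1.513×10⁻⁵ = 116.5 kN, compressive.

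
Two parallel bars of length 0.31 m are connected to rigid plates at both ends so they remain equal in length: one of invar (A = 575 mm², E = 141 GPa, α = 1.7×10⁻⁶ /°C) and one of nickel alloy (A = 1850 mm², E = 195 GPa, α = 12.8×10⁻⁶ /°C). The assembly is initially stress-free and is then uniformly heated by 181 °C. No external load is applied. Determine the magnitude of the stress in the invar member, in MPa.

σ ≈ 231 MPa (tensile)

Equilibrium of a rigid end plate with no external load gives equal and opposite internal forces ±P in the two members. Since α_{nickel alloy} > α_{invar}, heating drives the nickel alloy into compression and the invar into tension.
Equating the net (thermal + elastic) strains gives |α₁ − α₂|·ΔT = P·[1/(A₁E₁) + 1/(A₂E₂)].
|α₁ − α₂|·ΔT = 11.1×10⁻⁶ × 181 = 0.002009.
1/(A₁E₁) + 1/(A₂E₂) = 1/(575×141×10³) + 1/(1850×195×10³) = 1.511×10⁻⁸ N⁻¹.
P = 0.002009 / 1.511×10⁻⁸ = 133000 N = 133 kN.
σ_{invar} = P/A₁ = 133000/575 = 231.3 MPa, tensile.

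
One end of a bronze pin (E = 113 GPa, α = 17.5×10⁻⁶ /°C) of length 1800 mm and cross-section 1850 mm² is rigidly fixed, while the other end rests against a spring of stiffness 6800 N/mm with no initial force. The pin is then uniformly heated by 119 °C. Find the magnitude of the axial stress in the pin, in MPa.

If the spring were absent the pin would lengthen by αΔT L = 17.5×10⁻⁶ × 119 × 1800 = 3.748 mm.
With a force P in the spring, the elastic change of the pin is PL/(AE) and that of the spring is P/k; compatibility requires their sum to equal δ_free.
So P = δ_free / [L/(AE) + 1/k] = 3.748 / [ 1800/(1850×113×10³) + 1/(6800) ].
P = 3.748 / 0.0001557 = 24080 N.
σ = P/A = 24080/1850 = 13.02 MPa.

σ ≈ 13 MPa (compressive)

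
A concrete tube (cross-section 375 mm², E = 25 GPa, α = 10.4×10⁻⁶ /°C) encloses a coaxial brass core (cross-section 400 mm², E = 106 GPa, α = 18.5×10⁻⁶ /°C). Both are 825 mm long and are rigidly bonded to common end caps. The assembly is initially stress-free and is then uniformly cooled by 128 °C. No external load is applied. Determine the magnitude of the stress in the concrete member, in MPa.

σ ≈ 21.2 MPa (compressive)

Both members must finish at the same length. With the larger α, the brass tends to over-contract; the plates restrain it, putting the brass in tension and the concrete in compression. With no external load the two internal forces are equal and opposite, magnitude P.
Compatibility of the two members (thermal + elastic change equal): (α₁ − α₂)ΔT = P·[1/(A₁E₁) + 1/(A₂E₂)].
|α₁ − α₂|·ΔT = 8.1×10⁻⁶ × 128 = 0.001037.
1/(A₁E₁) + 1/(A₂E₂) = 1/(375×25×10³) + 1/(400×106×10³) = 1.303×10⁻⁷ N⁻¹.
So P = 0.001037 / 1.303×10⁻⁷ = 7.96 kN.
σ_{concrete} = P/A₁ = 7960/375 = 21.23 MPa, compressive.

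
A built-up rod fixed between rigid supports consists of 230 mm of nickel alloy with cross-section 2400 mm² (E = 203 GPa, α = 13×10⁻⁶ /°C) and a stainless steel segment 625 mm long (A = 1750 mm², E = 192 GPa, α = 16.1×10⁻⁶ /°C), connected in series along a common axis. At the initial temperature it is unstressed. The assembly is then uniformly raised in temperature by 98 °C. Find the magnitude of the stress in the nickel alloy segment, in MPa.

σ ≈ 229 MPa (compressive)

If the supports were absent, the total length change would be Σ αᵢΔT Lᵢ = 13×10⁻⁶×98×230 + 16.1×10⁻⁶×98×625 = 1.279 mm.
The rigid supports impose zero overall length change; the single axial force P common to all segments must satisfy P Σ Lᵢ/(AᵢEᵢ) = δ_free.
The series flexibility is Σ Lᵢ/(AᵢEᵢ) = 230/(2400×203×10³) + 625/(1750×192×10³) = 2.332×10⁻⁶ mm/N.
Hence P = δ_free / Σ(L/AE) = 1.279/2.332×10⁻⁶ = 548.5 kN (compressive).
σ_{nickel alloy} = P / A = 548500 / 2400 = 228.5 MPa.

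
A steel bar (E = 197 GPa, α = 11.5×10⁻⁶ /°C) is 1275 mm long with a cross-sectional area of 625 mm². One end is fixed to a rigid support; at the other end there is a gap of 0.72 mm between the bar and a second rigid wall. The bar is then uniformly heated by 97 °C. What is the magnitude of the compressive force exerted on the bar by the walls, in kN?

P ≈ 67.8 kN

Unrestrained expansion: δ_free = αΔT L = 11.5×10⁻⁶ × 97 × 1275 = 1.422 mm.
The gap closes (δ_free > 0.72 mm) and the wall then resists a further 1.422 − 0.72 = 0.7023 mm of expansion.
Compatibility: PL/(AE) = 0.7023 mm, so σ = P/A = E × (0.7023/1275) = 108.5 MPa.
P = σA = 108.5 × 625 = 67.82 kN.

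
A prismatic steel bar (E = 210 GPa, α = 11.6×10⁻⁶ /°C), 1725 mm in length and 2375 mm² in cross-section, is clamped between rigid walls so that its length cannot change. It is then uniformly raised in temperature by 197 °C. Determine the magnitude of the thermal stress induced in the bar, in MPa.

σ ≈ 480 MPa (compressive)

Because both ends are immovable the net strain is zero, and the suppressed thermal strain is αΔT = 11.6×10⁻⁶ × 197 = 2285.2×10⁻⁶.
Hence σ = E·αΔT = 210×10³ × 2285.2×10⁻⁶ = 479.9 MPa, compressive.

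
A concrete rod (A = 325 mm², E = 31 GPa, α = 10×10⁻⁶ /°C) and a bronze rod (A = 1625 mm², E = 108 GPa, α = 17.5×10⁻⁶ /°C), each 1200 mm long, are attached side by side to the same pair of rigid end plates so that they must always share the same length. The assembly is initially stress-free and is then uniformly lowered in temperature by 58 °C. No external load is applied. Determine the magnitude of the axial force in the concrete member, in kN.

Both members must finish at the same length. With the larger α, the bronze tends to over-contract; the plates restrain it, putting the bronze in tension and the concrete in compression. With no external load the two internal forces are equal and opposite, magnitude P.
Equating the net (thermal + elastic) strains gives |α₁ − α₂|·ΔT = P·[1/(A₁E₁) + 1/(A₂E₂)].
|α₁ − α₂|·ΔT = 7.5×10⁻⁶ × 58 = 0.000435.
1/(A₁E₁) + 1/(A₂E₂) = 1/(325×31×10³) + 1/(1625×108×10³) = 1.05×10⁻⁷ N⁻¹.
P = 0.000435 / 1.05×10⁻⁷ = 4145 N = 4.145 kN.

P ≈ 4.14 kN (compressive in the concrete)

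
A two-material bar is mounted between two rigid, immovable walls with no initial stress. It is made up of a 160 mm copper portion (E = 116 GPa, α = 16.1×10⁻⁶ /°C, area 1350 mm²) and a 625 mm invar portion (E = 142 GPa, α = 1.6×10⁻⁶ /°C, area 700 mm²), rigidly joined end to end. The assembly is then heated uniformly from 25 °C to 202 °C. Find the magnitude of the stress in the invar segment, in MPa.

σ ≈ 124 MPa (compressive)

Free thermal expansion of the whole bar: Σ αᵢΔT Lᵢ = 16.1×10⁻⁶×177×160 + 1.6×10⁻⁶×177×625 = 0.633 mm.
Since the ends are fixed, an axial force P builds up, equal in every segment, with P · Σ Lᵢ/(AᵢEᵢ) = δ_free.
Σ Lᵢ/(AᵢEᵢ) = 160/(1350×116×10³) + 625/(700×142×10³) = 7.309×10⁻⁶ mm/N.
Hence P = δ_free / Σ(L/AE) = 0.633/7.309×10⁻⁶ = 86.59 kN (compressive).
σ_{invar} = P / A = 86590 / 700 = 123.7 MPa.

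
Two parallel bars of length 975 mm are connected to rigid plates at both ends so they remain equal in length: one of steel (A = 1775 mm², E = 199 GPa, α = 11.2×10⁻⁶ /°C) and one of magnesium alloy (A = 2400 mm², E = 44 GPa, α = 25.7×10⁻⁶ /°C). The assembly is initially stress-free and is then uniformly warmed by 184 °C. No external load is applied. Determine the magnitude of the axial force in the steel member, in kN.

P ≈ 217 kN (tensile in the steel)

The magnesium alloy has the larger α, so on heating it would change length more than the steel if both were free. The rigid plates force a common final length, so the magnesium alloy is put into compression and the steel into tension, with equal and opposite forces P (no external load).
Compatibility of the two members (thermal + elastic change equal): (α₁ − α₂)ΔT = P·[1/(A₁E₁) + 1/(A₂E₂)].
|α₁ − α₂|·ΔT = 14.5×10⁻⁶ × 184 = 0.002668.
1/(A₁E₁) + 1/(A₂E₂) = 1/(1775×199×10³) + 1/(2400×44×10³) = 1.23×10⁻⁸ N⁻¹.
P = 0.002668 / 1.23×10⁻⁸ = 216900 N = 216.9 kN.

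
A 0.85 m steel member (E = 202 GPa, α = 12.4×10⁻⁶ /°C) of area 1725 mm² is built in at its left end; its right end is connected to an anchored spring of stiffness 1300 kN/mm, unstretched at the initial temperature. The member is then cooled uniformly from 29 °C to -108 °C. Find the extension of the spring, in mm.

δ ≈ 0.346 mm

The unrestrained thermal change is αΔT L = 12.4×10⁻⁶ × 137 × 850 = 1.444 mm.
With a force P in the spring, the elastic change of the member is PL/(AE) and that of the spring is P/k; compatibility requires their sum to equal δ_free.
So P = δ_free / [L/(AE) + 1/k] = 1.444 / [ 850/(1725×202×10³) + 1/(1300×10³) ].
P = 1.444 / 3.209×10⁻⁶ = 450000 N.
Spring extension = P/k = 450000/(1300×10³) = 0.3462 mm.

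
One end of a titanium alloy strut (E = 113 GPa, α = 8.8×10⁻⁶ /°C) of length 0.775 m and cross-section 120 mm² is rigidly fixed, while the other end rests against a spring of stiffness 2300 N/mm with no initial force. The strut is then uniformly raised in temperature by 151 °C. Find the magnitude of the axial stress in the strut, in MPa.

The unrestrained thermal change is αΔT L = 8.8×10⁻⁶ × 151 × 775 = 1.03 mm.
Let P be the compressive force at the spring. The strut shortens elastically by PL/(AE) and the spring compresses by P/k; together these equal δ_free.
So P = δ_free / [L/(AE) + 1/k] = 1.03 / [ 775/(120×113×10³) + 1/(2300) ].
P = 1.03 / 0.0004919 = 2093 N.
σ = P/A = 2093/120 = 17.45 MPa.

σ ≈ 17.4 MPa (compressive)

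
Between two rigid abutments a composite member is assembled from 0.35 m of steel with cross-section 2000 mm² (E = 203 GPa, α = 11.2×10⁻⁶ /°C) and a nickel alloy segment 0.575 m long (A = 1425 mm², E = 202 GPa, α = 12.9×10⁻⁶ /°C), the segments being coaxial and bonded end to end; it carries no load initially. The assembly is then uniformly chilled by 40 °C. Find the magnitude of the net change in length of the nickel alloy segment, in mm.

If the supports were absent, the total length change would be Σ αᵢΔT Lᵢ = 11.2×10⁻⁶×40×350 + 12.9×10⁻⁶×40×575 = 0.4535 mm.
Since the ends are fixed, an axial force P builds up, equal in every segment, with P · Σ Lᵢ/(AᵢEᵢ) = δ_free.
Σ Lᵢ/(AᵢEᵢ) = 350/(2000×203×10³) + 575/(1425×202×10³) = 2.86×10⁻⁶ mm/N.
So P = 0.4535 / 2.86×10⁻⁶ = 158.6 kN, tensile.
For the nickel alloy segment, free thermal change = 12.9×10⁻⁶×40×575 = 0.2967 mm and elastic change from P = 158600×575/(1425×202×10³) = 0.3168 mm; these oppose, so the net change is 0.0201 mm (segment lengthens).

|ΔL| ≈ 0.0201 mm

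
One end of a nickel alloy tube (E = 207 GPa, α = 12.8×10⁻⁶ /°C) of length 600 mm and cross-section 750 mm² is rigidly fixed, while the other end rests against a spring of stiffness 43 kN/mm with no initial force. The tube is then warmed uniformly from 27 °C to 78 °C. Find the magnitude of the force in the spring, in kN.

P ≈ 14.4 kN

The unrestrained thermal change is αΔT L = 12.8×10⁻⁶ × 51 × 600 = 0.3917 mm.
Let P be the compressive force at the spring. The tube shortens elastically by PL/(AE) and the spring compresses by P/k; together these equal δ_free.
So P = δ_free / [L/(AE) + 1/k] = 0.3917 / [ 600/(750×207×10³) + 1/(43×10³) ].
P = 0.3917 / 2.712×10⁻⁵ = 14440 N.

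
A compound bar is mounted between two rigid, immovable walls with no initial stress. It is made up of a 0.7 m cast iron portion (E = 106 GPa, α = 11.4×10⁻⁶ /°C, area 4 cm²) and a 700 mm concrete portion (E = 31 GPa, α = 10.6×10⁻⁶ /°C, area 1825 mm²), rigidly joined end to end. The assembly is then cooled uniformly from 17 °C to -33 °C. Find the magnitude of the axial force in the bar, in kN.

With the walls removed the bar would change length by δ_free = Σ αᵢΔT Lᵢ = 11.4×10⁻⁶×50×700 + 10.6×10⁻⁶×50×700 = 0.77 mm.
Since the ends are fixed, an axial force P builds up, equal in every segment, with P · Σ Lᵢ/(AᵢEᵢ) = δ_free.
Σ Lᵢ/(AᵢEᵢ) = 700/(400×106×10³) + 700/(1825×31×10³) = 2.888×10⁻⁵ mm/N.
Hence P = δ_free / Σ(L/AE) = 0.77/2.888×10⁻⁵ = 26.66 kN (tensile).

P ≈ 26.7 kN (tensile)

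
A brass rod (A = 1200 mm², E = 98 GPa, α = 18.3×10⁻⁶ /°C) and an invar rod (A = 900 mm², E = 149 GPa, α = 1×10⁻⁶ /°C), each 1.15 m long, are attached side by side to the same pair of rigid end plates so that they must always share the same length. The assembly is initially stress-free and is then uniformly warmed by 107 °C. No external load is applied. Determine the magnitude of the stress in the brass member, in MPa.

σ ≈ 96.6 MPa (compressive)

The brass has the larger α, so on heating it would change length more than the invar if both were free. The rigid plates force a common final length, so the brass is put into compression and the invar into tension, with equal and opposite forces P (no external load).
Equating the net (thermal + elastic) strains gives |α₁ − α₂|·ΔT = P·[1/(A₁E₁) + 1/(A₂E₂)].
|α₁ − α₂|·ΔT = 17.3×10⁻⁶ × 107 = 0.001851.
1/(A₁E₁) + 1/(A₂E₂) = 1/(1200×98×10³) + 1/(900×149×10³) = 1.596×10⁻⁸ N⁻¹.
So P = 0.001851 / 1.596×10⁻⁸ = 116 kN.
σ_{brass} = P/A₁ = 116000/1200 = 96.65 MPa, compressive.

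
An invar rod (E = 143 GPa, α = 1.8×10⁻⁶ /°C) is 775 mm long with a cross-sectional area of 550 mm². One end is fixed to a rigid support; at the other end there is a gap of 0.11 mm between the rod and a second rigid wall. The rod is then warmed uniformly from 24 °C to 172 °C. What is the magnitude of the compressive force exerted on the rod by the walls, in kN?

P ≈ 9.79 kN

Free thermal elongation = αΔT L = 1.8×10⁻⁶ × 148 × 775 = 0.2065 mm.
After closing the 0.11 mm clearance, 0.2065 − 0.11 = 0.09646 mm of expansion remains to be suppressed by the wall.
That suppressed elongation corresponds to σ = E·Δ/L = 143×10³ × 0.09646/775 = 17.8 MPa.
P = σA = 17.8 × 550 = 9.789 kN.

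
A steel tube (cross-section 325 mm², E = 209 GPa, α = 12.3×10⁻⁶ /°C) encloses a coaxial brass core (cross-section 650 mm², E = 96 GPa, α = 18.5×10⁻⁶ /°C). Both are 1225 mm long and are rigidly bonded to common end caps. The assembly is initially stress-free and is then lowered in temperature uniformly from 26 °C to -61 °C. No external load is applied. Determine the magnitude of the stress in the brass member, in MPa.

σ ≈ 27 MPa (tensile)

Equilibrium of a rigid end plate with no external load gives equal and opposite internal forces ±P in the two members. Since α_{brass} > α_{steel}, cooling drives the brass into tension and the steel into compression.
Equating the net (thermal + elastic) strains gives |α₁ − α₂|·ΔT = P·[1/(A₁E₁) + 1/(A₂E₂)].
|α₁ − α₂|·ΔT = 6.2×10⁻⁶ × 87 = 0.0005394.
1/(A₁E₁) + 1/(A₂E₂) = 1/(325×209×10³) + 1/(650×96×10³) = 3.075×10⁻⁸ N⁻¹.
So P = 0.0005394 / 3.075×10⁻⁸ = 17.54 kN.
σ_{brass} = P/A₂ = 17540/650 = 26.99 MPa, tensile.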